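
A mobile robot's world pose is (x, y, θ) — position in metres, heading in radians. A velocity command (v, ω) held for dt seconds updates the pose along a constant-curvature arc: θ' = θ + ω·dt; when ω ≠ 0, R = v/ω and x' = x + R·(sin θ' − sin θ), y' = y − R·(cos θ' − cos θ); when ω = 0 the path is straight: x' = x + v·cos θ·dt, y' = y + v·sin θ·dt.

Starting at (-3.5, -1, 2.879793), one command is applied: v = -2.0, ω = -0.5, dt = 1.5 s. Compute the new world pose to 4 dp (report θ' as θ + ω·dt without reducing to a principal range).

(-1.1441, -2.7424, 2.1298)

θ' = 2.8798 + -0.5·1.5 = 2.1298
R = v/ω = -2.0/-0.5 = 4.0000
x' = -3.5 + 4.0000·(sin 2.1298 − sin 2.8798) = -1.1441
y' = -1 − 4.0000·(cos 2.1298 − cos 2.8798) = -2.7424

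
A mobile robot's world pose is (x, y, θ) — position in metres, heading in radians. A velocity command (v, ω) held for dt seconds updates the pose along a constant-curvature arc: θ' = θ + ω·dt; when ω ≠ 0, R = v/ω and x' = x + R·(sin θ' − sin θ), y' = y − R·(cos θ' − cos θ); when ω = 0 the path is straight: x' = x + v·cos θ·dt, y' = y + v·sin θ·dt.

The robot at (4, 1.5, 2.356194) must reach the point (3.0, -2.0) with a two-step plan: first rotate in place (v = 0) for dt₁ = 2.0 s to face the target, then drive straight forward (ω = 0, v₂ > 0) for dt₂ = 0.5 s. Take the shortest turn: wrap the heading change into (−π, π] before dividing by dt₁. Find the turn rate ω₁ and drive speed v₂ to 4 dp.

heading to target = atan2(-2−1.5, 3−4) = -1.8491
Δθ = wrap(-1.8491 − 2.3562) = 2.0779; ω₁ = Δθ/dt₁ = 1.0389
distance = √((3−4)² + (-2−1.5)²) = 3.6401; v₂ = distance/dt₂ = 7.2801

ω₁ = 1.0389, v₂ = 7.2801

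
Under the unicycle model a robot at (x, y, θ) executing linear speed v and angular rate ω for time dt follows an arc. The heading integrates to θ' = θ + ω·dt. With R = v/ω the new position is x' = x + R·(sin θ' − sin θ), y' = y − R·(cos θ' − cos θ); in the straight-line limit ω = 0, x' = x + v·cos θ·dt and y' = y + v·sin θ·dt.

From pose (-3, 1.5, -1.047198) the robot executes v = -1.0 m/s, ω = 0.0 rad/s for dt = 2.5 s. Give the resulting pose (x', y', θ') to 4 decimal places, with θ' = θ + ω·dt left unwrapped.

(-4.2500, 3.6651, -1.0472)

θ' = -1.0472 + 0.0·2.5 = -1.0472
ω = 0 → straight: x' = -3 + -1.0·cos(-1.0472)·2.5 = -4.2500
y' = 1.5 + -1.0·sin(-1.0472)·2.5 = 3.6651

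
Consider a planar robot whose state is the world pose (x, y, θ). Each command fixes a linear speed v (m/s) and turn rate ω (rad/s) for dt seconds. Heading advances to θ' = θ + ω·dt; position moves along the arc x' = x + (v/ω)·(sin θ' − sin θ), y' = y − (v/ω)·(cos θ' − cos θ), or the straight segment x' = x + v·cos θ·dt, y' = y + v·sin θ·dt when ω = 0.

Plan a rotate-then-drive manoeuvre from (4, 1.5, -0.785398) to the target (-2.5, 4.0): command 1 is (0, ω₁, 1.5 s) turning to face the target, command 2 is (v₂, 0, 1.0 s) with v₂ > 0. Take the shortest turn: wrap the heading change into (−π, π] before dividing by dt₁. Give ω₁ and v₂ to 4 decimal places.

ω₁ = -1.8156, v₂ = 6.9642

heading to target = atan2(4−1.5, -2.5−4) = 2.7744
Δθ = wrap(2.7744 − -0.7854) = -2.7234; ω₁ = Δθ/dt₁ = -1.8156
distance = √((-2.5−4)² + (4−1.5)²) = 6.9642; v₂ = distance/dt₂ = 6.9642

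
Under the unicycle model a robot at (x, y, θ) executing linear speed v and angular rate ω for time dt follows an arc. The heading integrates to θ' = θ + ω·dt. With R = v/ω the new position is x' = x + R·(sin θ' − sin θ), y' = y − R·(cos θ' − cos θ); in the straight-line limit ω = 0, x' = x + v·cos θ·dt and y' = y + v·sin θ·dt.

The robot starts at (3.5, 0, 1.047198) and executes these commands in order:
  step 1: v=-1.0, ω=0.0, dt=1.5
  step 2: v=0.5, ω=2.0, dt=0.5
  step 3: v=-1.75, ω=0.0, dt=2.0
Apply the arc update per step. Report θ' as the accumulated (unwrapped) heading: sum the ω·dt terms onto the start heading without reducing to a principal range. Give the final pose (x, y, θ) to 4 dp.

(4.3607, -4.1697, 2.0472)

step 1: θ'=1.0472 (straight) → pose (2.7500, -1.2990, 1.0472)
step 2: θ'=2.0472 (R=0.2500) → pose (2.7557, -1.0594, 2.0472)
step 3: θ'=2.0472 (straight) → pose (4.3607, -4.1697, 2.0472)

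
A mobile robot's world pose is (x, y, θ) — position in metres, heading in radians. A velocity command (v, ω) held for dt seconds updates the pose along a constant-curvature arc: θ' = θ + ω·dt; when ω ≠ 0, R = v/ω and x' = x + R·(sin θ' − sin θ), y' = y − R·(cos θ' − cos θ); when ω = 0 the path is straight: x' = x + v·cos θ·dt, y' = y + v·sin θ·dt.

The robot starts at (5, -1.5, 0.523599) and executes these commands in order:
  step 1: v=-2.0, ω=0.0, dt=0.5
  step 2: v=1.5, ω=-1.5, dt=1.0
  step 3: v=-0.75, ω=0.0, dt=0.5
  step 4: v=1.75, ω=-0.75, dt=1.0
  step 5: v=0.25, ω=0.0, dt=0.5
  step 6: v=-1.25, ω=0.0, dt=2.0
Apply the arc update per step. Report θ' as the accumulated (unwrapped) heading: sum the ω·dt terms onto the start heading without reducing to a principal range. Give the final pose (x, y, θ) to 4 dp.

(5.9925, -1.3173, -1.7264)

step 1: θ'=0.5236 (straight) → pose (4.1340, -2.0000, 0.5236)
step 2: θ'=-0.9764 (R=-1.0000) → pose (5.4625, -2.3060, -0.9764)
step 3: θ'=-0.9764 (straight) → pose (5.2525, -1.9953, -0.9764)
step 4: θ'=-1.7264 (R=-2.3333) → pose (5.6245, -3.6636, -1.7264)
step 5: θ'=-1.7264 (straight) → pose (5.6051, -3.7871, -1.7264)
step 6: θ'=-1.7264 (straight) → pose (5.9925, -1.3173, -1.7264)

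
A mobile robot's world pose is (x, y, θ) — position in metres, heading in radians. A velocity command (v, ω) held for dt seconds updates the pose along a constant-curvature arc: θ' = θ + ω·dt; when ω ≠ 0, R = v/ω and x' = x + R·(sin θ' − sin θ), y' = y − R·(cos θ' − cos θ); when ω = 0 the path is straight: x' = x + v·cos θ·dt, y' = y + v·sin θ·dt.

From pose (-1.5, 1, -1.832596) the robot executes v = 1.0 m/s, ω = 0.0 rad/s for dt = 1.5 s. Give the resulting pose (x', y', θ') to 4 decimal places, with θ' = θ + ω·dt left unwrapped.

θ' = -1.8326 + 0.0·1.5 = -1.8326
ω = 0 → straight: x' = -1.5 + 1.0·cos(-1.8326)·1.5 = -1.8882
y' = 1 + 1.0·sin(-1.8326)·1.5 = -0.4489

(-1.8882, -0.4489, -1.8326)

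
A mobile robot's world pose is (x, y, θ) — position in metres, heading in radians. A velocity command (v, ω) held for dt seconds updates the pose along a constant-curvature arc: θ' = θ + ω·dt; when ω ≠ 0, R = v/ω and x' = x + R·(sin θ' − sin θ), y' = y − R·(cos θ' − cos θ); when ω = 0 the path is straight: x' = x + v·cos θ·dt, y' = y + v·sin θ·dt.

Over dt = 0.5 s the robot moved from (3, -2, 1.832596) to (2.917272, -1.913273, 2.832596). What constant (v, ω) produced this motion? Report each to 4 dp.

v = 0.2500, ω = 2.0000

Δθ = 2.832596 − 1.832596 = 1.000000
ω = Δθ/dt = 1.000000/0.5 = 2.0000
R = −Δy/(cos θ' − cos θ) = 0.1250
v = R·ω = 0.1250·2.0000 = 0.2500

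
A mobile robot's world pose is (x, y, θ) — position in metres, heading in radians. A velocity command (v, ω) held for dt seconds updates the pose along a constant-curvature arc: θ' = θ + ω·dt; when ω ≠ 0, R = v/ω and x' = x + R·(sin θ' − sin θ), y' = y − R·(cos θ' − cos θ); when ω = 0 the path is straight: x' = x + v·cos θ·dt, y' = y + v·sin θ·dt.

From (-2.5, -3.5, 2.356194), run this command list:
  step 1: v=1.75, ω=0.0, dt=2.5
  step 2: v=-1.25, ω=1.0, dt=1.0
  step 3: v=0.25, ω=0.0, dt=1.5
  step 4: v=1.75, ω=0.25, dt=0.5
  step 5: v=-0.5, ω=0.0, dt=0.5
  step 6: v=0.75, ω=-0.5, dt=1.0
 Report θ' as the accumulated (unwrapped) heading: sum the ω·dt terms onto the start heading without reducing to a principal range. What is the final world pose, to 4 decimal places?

(-6.1545, -1.0461, 2.9812)

step 1: θ'=2.3562 (straight) → pose (-5.5936, -0.4064, 2.3562)
step 2: θ'=3.3562 (R=-1.2500) → pose (-4.4435, -0.7438, 3.3562)
step 3: θ'=3.3562 (straight) → pose (-4.8099, -0.8237, 3.3562)
step 4: θ'=3.4812 (R=7.0000) → pose (-5.6510, -1.0629, 3.4812)
step 5: θ'=3.4812 (straight) → pose (-5.4153, -0.9796, 3.4812)
step 6: θ'=2.9812 (R=-1.5000) → pose (-6.1545, -1.0461, 2.9812)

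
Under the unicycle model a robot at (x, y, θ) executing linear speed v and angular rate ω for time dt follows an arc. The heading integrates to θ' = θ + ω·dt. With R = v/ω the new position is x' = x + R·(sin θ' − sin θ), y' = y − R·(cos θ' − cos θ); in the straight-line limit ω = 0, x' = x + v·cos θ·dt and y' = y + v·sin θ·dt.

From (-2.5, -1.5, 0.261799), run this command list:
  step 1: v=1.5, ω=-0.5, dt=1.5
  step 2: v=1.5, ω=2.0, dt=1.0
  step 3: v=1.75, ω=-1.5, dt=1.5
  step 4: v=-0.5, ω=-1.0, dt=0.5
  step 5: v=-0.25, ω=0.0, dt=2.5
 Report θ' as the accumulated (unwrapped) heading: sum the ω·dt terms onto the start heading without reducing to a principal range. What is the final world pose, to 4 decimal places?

step 1: θ'=-0.4882 (R=-3.0000) → pose (-0.3164, -1.7482, -0.4882)
step 2: θ'=1.5118 (R=0.7500) → pose (0.7840, -1.1301, 1.5118)
step 3: θ'=-0.7382 (R=-1.1667) → pose (2.7338, -0.3359, -0.7382)
step 4: θ'=-1.2382 (R=0.5000) → pose (2.5977, -0.1293, -1.2382)
step 5: θ'=-1.2382 (straight) → pose (2.3936, 0.4614, -1.2382)

(2.3936, 0.4614, -1.2382)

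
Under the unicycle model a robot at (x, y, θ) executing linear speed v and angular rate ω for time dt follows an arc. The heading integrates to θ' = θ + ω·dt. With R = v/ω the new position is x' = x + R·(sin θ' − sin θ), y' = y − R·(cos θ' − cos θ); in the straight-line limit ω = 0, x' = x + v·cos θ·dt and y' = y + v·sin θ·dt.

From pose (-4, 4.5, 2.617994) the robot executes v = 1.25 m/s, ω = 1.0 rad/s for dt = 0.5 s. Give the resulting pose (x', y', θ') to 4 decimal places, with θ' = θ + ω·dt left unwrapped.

(-4.5955, 4.6671, 3.1180)

θ' = 2.6180 + 1.0·0.5 = 3.1180
R = v/ω = 1.25/1.0 = 1.2500
x' = -4 + 1.2500·(sin 3.1180 − sin 2.6180) = -4.5955
y' = 4.5 − 1.2500·(cos 3.1180 − cos 2.6180) = 4.6671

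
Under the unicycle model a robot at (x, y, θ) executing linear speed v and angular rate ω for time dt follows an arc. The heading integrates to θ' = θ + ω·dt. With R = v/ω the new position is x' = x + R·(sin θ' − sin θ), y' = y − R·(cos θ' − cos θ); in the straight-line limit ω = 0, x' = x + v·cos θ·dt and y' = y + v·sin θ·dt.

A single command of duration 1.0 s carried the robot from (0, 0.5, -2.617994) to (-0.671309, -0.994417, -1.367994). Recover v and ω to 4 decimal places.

Δθ = -1.367994 − -2.617994 = 1.250000
ω = Δθ/dt = 1.250000/1.0 = 1.2500
R = −Δy/(cos θ' − cos θ) = 1.4000
v = R·ω = 1.4000·1.2500 = 1.7500

v = 1.7500, ω = 1.2500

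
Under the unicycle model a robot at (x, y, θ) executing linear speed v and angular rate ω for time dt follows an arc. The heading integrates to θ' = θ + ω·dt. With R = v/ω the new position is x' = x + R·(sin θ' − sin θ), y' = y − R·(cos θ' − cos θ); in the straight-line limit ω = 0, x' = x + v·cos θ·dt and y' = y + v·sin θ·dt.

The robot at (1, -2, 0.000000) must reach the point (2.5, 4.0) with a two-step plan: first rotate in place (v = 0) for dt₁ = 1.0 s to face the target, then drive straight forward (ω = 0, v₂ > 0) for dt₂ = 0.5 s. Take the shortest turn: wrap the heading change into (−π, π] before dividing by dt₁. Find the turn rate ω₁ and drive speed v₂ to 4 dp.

ω₁ = 1.3258, v₂ = 12.3693

heading to target = atan2(4−-2, 2.5−1) = 1.3258
Δθ = wrap(1.3258 − 0.0000) = 1.3258; ω₁ = Δθ/dt₁ = 1.3258
distance = √((2.5−1)² + (4−-2)²) = 6.1847; v₂ = distance/dt₂ = 12.3693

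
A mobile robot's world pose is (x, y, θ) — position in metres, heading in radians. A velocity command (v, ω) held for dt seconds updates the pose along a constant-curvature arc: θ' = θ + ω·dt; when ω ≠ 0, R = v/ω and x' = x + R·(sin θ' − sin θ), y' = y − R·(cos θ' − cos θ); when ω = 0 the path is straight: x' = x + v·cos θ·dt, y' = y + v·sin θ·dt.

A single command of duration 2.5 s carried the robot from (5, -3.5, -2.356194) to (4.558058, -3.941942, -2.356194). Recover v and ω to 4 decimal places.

Δθ = -2.356194 − -2.356194 = 0.000000
ω = Δθ/dt = 0.000000/2.5 = 0.0000
ω = 0 → v = (Δx·cos θ + Δy·sin θ)/dt = 0.2500

v = 0.2500, ω = 0.0000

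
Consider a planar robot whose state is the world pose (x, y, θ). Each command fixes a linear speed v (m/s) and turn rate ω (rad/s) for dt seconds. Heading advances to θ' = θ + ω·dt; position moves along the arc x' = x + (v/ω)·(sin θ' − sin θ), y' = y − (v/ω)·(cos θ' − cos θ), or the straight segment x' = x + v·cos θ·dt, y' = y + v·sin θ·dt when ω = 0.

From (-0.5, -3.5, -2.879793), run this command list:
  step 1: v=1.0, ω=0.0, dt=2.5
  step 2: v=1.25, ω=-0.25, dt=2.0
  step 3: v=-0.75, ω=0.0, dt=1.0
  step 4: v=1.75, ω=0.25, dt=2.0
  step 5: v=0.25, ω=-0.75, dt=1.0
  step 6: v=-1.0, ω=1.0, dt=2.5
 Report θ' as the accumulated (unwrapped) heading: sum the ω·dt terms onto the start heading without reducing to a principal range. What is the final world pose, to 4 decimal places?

step 1: θ'=-2.8798 (straight) → pose (-2.9148, -4.1470, -2.8798)
step 2: θ'=-3.3798 (R=-5.0000) → pose (-5.3887, -4.1762, -3.3798)
step 3: θ'=-3.3798 (straight) → pose (-4.6599, -4.3532, -3.3798)
step 4: θ'=-2.8798 (R=7.0000) → pose (-8.1233, -4.3941, -2.8798)
step 5: θ'=-3.6298 (R=-0.3333) → pose (-8.3659, -4.3665, -3.6298)
step 6: θ'=-1.1298 (R=-1.0000) → pose (-6.9925, -3.0565, -1.1298)

(-6.9925, -3.0565, -1.1298)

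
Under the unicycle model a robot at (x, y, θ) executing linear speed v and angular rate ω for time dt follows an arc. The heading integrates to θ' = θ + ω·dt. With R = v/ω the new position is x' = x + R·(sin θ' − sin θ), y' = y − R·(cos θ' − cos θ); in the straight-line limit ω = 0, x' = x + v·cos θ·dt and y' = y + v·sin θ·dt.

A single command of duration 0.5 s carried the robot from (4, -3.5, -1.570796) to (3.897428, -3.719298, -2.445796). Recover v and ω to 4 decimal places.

Δθ = -2.445796 − -1.570796 = -0.875000
ω = Δθ/dt = -0.875000/0.5 = -1.7500
R = −Δy/(cos θ' − cos θ) = -0.2857
v = R·ω = -0.2857·-1.7500 = 0.5000

v = 0.5000, ω = -1.7500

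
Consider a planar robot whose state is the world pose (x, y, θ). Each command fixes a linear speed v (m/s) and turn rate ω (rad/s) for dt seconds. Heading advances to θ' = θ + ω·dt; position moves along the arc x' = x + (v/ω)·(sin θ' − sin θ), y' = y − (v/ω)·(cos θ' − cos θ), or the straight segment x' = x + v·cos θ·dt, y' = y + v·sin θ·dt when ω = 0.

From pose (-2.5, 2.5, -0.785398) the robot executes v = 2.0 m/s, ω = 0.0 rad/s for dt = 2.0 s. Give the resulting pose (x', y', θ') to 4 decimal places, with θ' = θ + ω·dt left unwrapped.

θ' = -0.7854 + 0.0·2.0 = -0.7854
ω = 0 → straight: x' = -2.5 + 2.0·cos(-0.7854)·2.0 = 0.3284
y' = 2.5 + 2.0·sin(-0.7854)·2.0 = -0.3284

(0.3284, -0.3284, -0.7854)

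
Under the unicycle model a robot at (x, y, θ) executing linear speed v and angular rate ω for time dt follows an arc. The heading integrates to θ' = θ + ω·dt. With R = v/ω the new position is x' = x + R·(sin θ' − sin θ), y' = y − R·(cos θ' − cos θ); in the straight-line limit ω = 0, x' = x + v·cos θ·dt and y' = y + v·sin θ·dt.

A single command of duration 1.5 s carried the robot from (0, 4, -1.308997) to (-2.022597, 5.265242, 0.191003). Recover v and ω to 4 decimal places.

Δθ = 0.191003 − -1.308997 = 1.500000
ω = Δθ/dt = 1.500000/1.5 = 1.0000
R = Δx/(sin θ' − sin θ) = -1.7500
v = R·ω = -1.7500·1.0000 = -1.7500

v = -1.7500, ω = 1.0000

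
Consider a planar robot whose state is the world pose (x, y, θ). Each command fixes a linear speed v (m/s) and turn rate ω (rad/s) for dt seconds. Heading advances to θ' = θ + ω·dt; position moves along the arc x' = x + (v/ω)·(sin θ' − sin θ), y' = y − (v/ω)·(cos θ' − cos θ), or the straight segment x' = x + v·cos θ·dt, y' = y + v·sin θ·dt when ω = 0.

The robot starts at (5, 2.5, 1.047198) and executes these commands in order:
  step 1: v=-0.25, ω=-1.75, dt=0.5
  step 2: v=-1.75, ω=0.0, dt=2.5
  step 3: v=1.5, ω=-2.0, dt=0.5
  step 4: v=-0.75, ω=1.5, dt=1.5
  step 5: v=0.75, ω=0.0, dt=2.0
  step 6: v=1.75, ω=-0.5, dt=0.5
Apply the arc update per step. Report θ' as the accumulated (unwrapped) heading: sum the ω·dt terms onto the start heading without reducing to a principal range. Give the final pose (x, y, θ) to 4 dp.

(0.8665, 3.5090, 1.1722)

step 1: θ'=0.1722 (R=0.1429) → pose (4.9008, 2.4307, 0.1722)
step 2: θ'=0.1722 (straight) → pose (0.5905, 1.6810, 0.1722)
step 3: θ'=-0.8278 (R=-0.7500) → pose (1.2713, 1.4495, -0.8278)
step 4: θ'=1.4222 (R=-0.5000) → pose (0.4086, 1.1853, 1.4222)
step 5: θ'=1.4222 (straight) → pose (0.6307, 2.6687, 1.4222)
step 6: θ'=1.1722 (R=-3.5000) → pose (0.8665, 3.5090, 1.1722)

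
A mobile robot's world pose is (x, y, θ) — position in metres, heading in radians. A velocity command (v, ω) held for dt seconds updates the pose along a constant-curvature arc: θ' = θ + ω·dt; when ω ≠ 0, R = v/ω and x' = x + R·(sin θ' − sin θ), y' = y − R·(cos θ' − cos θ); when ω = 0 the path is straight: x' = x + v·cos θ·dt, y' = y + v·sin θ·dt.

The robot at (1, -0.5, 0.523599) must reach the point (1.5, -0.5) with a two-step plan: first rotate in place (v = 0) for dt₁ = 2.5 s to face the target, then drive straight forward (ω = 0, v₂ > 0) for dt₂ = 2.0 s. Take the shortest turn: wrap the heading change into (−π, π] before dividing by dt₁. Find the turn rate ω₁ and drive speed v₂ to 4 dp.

ω₁ = -0.2094, v₂ = 0.2500

heading to target = atan2(-0.5−-0.5, 1.5−1) = 0.0000
Δθ = wrap(0.0000 − 0.5236) = -0.5236; ω₁ = Δθ/dt₁ = -0.2094
distance = √((1.5−1)² + (-0.5−-0.5)²) = 0.5000; v₂ = distance/dt₂ = 0.2500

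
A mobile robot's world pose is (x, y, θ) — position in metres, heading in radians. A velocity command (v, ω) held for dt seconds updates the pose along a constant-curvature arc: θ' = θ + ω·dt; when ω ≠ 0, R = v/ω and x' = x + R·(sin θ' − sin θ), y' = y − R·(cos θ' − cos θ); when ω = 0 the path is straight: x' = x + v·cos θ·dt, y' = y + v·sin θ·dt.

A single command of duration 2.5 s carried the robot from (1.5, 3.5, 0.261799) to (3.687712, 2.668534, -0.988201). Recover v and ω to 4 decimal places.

v = 1.0000, ω = -0.5000

Δθ = -0.988201 − 0.261799 = -1.250000
ω = Δθ/dt = -1.250000/2.5 = -0.5000
R = Δx/(sin θ' − sin θ) = -2.0000
v = R·ω = -2.0000·-0.5000 = 1.0000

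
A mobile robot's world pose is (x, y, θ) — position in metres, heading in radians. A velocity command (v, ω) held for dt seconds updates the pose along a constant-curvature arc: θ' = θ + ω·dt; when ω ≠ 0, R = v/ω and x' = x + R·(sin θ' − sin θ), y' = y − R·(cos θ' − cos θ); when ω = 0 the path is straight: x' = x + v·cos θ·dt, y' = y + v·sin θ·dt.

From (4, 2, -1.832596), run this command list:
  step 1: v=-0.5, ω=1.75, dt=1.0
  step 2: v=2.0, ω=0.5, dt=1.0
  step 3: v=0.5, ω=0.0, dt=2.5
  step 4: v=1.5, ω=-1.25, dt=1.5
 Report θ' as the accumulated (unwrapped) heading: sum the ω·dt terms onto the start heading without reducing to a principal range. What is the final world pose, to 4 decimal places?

step 1: θ'=-0.0826 (R=-0.2857) → pose (3.7476, 2.3587, -0.0826)
step 2: θ'=0.4174 (R=4.0000) → pose (5.6992, 2.6885, 0.4174)
step 3: θ'=0.4174 (straight) → pose (6.8418, 3.1952, 0.4174)
step 4: θ'=-1.4576 (R=-1.2000) → pose (8.5206, 2.2338, -1.4576)

(8.5206, 2.2338, -1.4576)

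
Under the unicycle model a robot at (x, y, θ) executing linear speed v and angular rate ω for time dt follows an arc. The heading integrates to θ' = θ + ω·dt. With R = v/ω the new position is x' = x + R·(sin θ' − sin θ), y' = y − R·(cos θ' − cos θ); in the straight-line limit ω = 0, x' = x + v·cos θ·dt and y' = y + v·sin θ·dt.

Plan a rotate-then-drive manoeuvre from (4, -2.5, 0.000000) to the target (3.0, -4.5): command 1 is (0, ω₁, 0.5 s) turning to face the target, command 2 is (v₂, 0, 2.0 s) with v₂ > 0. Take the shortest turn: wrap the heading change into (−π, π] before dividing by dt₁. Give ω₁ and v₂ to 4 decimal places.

ω₁ = -4.0689, v₂ = 1.1180

heading to target = atan2(-4.5−-2.5, 3−4) = -2.0344
Δθ = wrap(-2.0344 − 0.0000) = -2.0344; ω₁ = Δθ/dt₁ = -4.0689
distance = √((3−4)² + (-4.5−-2.5)²) = 2.2361; v₂ = distance/dt₂ = 1.1180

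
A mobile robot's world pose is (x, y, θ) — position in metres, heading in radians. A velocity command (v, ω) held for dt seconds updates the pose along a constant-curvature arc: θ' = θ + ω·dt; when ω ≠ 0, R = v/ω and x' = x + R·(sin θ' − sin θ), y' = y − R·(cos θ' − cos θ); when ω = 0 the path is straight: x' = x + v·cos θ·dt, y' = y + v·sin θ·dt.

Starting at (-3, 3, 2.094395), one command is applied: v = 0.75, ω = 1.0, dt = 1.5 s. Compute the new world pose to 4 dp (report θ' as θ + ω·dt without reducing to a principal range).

θ' = 2.0944 + 1.0·1.5 = 3.5944
R = v/ω = 0.75/1.0 = 0.7500
x' = -3 + 0.7500·(sin 3.5944 − sin 2.0944) = -3.9776
y' = 3 − 0.7500·(cos 3.5944 − cos 2.0944) = 3.2994

(-3.9776, 3.2994, 3.5944)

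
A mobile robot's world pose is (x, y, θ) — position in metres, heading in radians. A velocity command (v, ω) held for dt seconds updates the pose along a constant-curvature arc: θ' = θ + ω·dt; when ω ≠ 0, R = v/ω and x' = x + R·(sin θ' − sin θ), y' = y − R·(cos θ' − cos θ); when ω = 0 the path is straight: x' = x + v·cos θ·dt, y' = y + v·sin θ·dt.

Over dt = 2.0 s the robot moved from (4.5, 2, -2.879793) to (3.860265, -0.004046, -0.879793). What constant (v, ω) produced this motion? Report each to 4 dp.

Δθ = -0.879793 − -2.879793 = 2.000000
ω = Δθ/dt = 2.000000/2.0 = 1.0000
R = −Δy/(cos θ' − cos θ) = 1.2500
v = R·ω = 1.2500·1.0000 = 1.2500

v = 1.2500, ω = 1.0000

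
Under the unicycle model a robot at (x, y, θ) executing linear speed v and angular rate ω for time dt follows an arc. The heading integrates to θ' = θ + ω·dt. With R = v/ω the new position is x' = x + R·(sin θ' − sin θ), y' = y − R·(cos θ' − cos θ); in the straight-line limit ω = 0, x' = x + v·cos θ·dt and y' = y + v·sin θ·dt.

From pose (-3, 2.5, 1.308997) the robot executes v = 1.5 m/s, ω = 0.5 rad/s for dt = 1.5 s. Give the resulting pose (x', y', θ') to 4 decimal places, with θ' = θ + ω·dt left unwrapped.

(-3.2482, 4.6836, 2.0590)

θ' = 1.3090 + 0.5·1.5 = 2.0590
R = v/ω = 1.5/0.5 = 3.0000
x' = -3 + 3.0000·(sin 2.0590 − sin 1.3090) = -3.2482
y' = 2.5 − 3.0000·(cos 2.0590 − cos 1.3090) = 4.6836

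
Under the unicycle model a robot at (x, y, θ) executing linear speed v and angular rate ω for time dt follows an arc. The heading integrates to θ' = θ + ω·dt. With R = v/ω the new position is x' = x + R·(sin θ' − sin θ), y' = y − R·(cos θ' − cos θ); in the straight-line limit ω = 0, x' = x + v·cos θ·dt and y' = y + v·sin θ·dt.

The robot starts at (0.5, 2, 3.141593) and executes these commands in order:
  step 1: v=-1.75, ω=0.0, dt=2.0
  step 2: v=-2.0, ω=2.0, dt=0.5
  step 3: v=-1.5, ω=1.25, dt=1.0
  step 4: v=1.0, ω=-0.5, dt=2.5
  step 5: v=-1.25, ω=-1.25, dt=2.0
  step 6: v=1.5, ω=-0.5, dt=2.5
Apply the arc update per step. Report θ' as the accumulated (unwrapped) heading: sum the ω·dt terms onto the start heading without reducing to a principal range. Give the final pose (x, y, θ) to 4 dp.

step 1: θ'=3.1416 (straight) → pose (4.0000, 2.0000, 3.1416)
step 2: θ'=4.1416 (R=-1.0000) → pose (4.8415, 2.4597, 4.1416)
step 3: θ'=5.3916 (R=-1.2000) → pose (4.7654, 3.8619, 5.3916)
step 4: θ'=4.1416 (R=-2.0000) → pose (4.8922, 1.5249, 4.1416)
step 5: θ'=1.6416 (R=1.0000) → pose (6.7312, 1.0554, 1.6416)
step 6: θ'=0.3916 (R=-3.0000) → pose (8.5787, 4.0405, 0.3916)

(8.5787, 4.0405, 0.3916)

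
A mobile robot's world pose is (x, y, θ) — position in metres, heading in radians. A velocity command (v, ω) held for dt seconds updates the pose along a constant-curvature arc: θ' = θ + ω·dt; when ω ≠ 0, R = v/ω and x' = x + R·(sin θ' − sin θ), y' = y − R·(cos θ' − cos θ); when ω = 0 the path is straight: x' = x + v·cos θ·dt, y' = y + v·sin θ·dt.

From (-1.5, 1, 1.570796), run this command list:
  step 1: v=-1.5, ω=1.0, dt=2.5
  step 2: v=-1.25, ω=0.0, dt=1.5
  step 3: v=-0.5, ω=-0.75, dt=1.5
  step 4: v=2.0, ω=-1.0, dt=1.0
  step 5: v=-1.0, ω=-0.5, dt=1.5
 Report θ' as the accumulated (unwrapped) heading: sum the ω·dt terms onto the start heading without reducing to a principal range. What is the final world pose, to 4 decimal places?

step 1: θ'=4.0708 (R=-1.5000) → pose (1.2017, 0.1023, 4.0708)
step 2: θ'=4.0708 (straight) → pose (2.3239, 1.6044, 4.0708)
step 3: θ'=2.9458 (R=0.6667) → pose (2.9876, 1.8594, 2.9458)
step 4: θ'=1.9458 (R=-2.0000) → pose (1.5157, 3.0886, 1.9458)
step 5: θ'=1.1958 (R=2.0000) → pose (1.5157, 1.6235, 1.1958)

(1.5157, 1.6235, 1.1958)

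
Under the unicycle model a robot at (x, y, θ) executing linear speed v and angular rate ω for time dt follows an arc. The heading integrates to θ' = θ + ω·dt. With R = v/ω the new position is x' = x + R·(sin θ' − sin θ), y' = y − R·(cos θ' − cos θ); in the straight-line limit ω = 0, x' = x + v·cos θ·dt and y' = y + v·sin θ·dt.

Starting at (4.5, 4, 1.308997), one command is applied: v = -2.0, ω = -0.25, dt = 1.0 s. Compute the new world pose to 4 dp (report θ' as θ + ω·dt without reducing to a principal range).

θ' = 1.3090 + -0.25·1.0 = 1.0590
R = v/ω = -2.0/-0.25 = 8.0000
x' = 4.5 + 8.0000·(sin 1.0590 − sin 1.3090) = 3.7475
y' = 4 − 8.0000·(cos 1.0590 − cos 1.3090) = 2.1526

(3.7475, 2.1526, 1.0590)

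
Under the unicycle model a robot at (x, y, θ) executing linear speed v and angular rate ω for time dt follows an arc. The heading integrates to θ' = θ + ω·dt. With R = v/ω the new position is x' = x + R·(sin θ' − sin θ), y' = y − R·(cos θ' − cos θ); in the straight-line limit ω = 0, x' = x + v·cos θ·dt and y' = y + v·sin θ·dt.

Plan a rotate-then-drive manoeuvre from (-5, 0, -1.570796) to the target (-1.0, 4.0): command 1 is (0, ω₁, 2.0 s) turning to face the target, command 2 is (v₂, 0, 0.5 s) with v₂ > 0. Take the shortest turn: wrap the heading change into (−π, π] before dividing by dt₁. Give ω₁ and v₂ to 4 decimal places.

heading to target = atan2(4−0, -1−-5) = 0.7854
Δθ = wrap(0.7854 − -1.5708) = 2.3562; ω₁ = Δθ/dt₁ = 1.1781
distance = √((-1−-5)² + (4−0)²) = 5.6569; v₂ = distance/dt₂ = 11.3137

ω₁ = 1.1781, v₂ = 11.3137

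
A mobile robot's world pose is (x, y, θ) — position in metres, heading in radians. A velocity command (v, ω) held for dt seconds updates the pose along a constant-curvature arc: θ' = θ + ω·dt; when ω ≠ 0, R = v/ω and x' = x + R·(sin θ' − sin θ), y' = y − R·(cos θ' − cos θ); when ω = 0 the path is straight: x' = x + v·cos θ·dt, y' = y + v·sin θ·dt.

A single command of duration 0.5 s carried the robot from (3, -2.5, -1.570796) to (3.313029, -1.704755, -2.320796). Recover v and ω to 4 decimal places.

Δθ = -2.320796 − -1.570796 = -0.750000
ω = Δθ/dt = -0.750000/0.5 = -1.5000
R = −Δy/(cos θ' − cos θ) = 1.1667
v = R·ω = 1.1667·-1.5000 = -1.7500

v = -1.7500, ω = -1.5000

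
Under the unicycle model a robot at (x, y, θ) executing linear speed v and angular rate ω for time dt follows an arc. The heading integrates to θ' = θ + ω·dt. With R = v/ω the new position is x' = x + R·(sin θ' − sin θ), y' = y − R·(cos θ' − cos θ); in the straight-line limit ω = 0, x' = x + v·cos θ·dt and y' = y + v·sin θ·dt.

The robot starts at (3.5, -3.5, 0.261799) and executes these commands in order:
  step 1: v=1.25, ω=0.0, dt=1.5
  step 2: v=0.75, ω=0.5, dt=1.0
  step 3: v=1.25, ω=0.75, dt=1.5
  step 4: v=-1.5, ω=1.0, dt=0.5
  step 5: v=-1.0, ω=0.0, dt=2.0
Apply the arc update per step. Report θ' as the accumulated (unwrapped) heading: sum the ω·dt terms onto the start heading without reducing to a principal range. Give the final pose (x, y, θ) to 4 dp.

(8.2468, -2.9240, 2.3868)

step 1: θ'=0.2618 (straight) → pose (5.3111, -3.0147, 0.2618)
step 2: θ'=0.7618 (R=1.5000) → pose (5.9582, -2.6512, 0.7618)
step 3: θ'=1.8868 (R=1.6667) → pose (6.3920, -0.9273, 1.8868)
step 4: θ'=2.3868 (R=-1.5000) → pose (6.7900, -1.5537, 2.3868)
step 5: θ'=2.3868 (straight) → pose (8.2468, -2.9240, 2.3868)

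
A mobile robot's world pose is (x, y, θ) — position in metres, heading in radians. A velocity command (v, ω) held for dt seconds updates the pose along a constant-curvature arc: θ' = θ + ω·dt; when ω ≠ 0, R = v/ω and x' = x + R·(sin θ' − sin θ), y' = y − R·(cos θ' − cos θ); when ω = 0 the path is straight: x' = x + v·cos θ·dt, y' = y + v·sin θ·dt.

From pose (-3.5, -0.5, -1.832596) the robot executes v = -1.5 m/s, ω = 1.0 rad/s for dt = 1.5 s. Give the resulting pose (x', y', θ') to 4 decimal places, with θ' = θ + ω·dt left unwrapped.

(-4.4591, 1.3060, -0.3326)

θ' = -1.8326 + 1.0·1.5 = -0.3326
R = v/ω = -1.5/1.0 = -1.5000
x' = -3.5 + -1.5000·(sin -0.3326 − sin -1.8326) = -4.4591
y' = -0.5 − -1.5000·(cos -0.3326 − cos -1.8326) = 1.3060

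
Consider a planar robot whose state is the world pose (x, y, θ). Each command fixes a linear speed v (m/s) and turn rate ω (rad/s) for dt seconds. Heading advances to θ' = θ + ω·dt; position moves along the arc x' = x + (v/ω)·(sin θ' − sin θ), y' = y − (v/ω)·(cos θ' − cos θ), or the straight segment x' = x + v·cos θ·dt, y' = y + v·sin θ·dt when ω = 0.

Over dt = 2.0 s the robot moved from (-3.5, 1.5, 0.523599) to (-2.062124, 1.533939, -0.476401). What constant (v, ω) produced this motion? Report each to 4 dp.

Δθ = -0.476401 − 0.523599 = -1.000000
ω = Δθ/dt = -1.000000/2.0 = -0.5000
R = Δx/(sin θ' − sin θ) = -1.5000
v = R·ω = -1.5000·-0.5000 = 0.7500

v = 0.7500, ω = -0.5000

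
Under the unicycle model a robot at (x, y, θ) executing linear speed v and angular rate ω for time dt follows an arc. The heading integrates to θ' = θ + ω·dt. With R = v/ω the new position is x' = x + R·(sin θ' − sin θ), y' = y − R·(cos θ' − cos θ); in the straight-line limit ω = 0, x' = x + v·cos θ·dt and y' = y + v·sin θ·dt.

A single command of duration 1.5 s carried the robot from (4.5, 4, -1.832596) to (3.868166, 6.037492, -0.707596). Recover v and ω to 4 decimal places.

Δθ = -0.707596 − -1.832596 = 1.125000
ω = Δθ/dt = 1.125000/1.5 = 0.7500
R = −Δy/(cos θ' − cos θ) = -2.0000
v = R·ω = -2.0000·0.7500 = -1.5000

v = -1.5000, ω = 0.7500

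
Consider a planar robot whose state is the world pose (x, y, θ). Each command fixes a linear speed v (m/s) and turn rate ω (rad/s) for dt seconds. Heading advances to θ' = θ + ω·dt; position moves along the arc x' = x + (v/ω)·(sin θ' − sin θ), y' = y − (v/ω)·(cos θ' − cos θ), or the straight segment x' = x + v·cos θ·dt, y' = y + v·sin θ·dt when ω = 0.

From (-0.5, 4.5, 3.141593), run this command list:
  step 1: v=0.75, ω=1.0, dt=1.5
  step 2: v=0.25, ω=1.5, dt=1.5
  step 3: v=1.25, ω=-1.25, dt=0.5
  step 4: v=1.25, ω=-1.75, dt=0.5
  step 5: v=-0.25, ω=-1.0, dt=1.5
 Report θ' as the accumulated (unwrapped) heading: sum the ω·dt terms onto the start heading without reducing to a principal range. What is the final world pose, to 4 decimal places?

(0.1696, 3.9083, 3.8916)

step 1: θ'=4.6416 (R=0.7500) → pose (-1.2481, 3.8031, 4.6416)
step 2: θ'=6.8916 (R=0.1667) → pose (-0.9866, 3.6545, 6.8916)
step 3: θ'=6.2666 (R=-1.0000) → pose (-0.3985, 3.8338, 6.2666)
step 4: θ'=5.3916 (R=-0.7143) → pose (0.1455, 3.5683, 5.3916)
step 5: θ'=3.8916 (R=0.2500) → pose (0.1696, 3.9083, 3.8916)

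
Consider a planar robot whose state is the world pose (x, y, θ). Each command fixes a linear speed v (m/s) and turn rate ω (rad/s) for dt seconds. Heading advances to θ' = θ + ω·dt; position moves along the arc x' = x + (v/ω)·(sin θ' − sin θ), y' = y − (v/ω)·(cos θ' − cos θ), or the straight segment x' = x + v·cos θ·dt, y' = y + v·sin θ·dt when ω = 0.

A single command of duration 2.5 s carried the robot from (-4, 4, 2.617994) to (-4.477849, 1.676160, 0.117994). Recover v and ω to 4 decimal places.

Δθ = 0.117994 − 2.617994 = -2.500000
ω = Δθ/dt = -2.500000/2.5 = -1.0000
R = −Δy/(cos θ' − cos θ) = 1.2500
v = R·ω = 1.2500·-1.0000 = -1.2500

v = -1.2500, ω = -1.0000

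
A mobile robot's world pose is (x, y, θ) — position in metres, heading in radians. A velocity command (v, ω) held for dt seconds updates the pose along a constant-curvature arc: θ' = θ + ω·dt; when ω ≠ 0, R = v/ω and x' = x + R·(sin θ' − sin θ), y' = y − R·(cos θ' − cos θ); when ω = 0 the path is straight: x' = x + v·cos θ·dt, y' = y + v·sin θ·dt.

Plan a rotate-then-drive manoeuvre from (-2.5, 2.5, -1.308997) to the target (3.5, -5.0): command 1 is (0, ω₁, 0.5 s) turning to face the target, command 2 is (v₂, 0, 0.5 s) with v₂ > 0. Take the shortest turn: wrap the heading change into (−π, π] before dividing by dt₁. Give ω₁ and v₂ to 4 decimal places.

ω₁ = 0.8259, v₂ = 19.2094

heading to target = atan2(-5−2.5, 3.5−-2.5) = -0.8961
Δθ = wrap(-0.8961 − -1.3090) = 0.4129; ω₁ = Δθ/dt₁ = 0.8259
distance = √((3.5−-2.5)² + (-5−2.5)²) = 9.6047; v₂ = distance/dt₂ = 19.2094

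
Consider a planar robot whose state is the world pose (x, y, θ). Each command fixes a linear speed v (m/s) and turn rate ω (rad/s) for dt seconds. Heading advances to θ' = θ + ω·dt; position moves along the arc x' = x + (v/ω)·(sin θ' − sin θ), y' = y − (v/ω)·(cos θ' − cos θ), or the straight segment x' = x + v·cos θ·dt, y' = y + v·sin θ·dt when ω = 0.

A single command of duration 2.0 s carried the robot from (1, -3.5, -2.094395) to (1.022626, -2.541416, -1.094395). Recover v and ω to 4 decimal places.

Δθ = -1.094395 − -2.094395 = 1.000000
ω = Δθ/dt = 1.000000/2.0 = 0.5000
R = −Δy/(cos θ' − cos θ) = -1.0000
v = R·ω = -1.0000·0.5000 = -0.5000

v = -0.5000, ω = 0.5000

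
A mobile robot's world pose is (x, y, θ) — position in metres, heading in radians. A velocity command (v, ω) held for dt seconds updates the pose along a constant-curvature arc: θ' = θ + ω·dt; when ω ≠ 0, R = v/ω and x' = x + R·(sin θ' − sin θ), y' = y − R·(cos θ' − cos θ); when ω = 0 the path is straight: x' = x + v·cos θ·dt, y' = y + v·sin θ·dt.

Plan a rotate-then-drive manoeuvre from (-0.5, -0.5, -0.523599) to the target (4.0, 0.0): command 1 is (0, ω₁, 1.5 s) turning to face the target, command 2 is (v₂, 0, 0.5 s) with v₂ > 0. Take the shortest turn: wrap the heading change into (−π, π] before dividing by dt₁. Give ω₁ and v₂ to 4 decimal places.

ω₁ = 0.4228, v₂ = 9.0554

heading to target = atan2(0−-0.5, 4−-0.5) = 0.1107
Δθ = wrap(0.1107 − -0.5236) = 0.6343; ω₁ = Δθ/dt₁ = 0.4228
distance = √((4−-0.5)² + (0−-0.5)²) = 4.5277; v₂ = distance/dt₂ = 9.0554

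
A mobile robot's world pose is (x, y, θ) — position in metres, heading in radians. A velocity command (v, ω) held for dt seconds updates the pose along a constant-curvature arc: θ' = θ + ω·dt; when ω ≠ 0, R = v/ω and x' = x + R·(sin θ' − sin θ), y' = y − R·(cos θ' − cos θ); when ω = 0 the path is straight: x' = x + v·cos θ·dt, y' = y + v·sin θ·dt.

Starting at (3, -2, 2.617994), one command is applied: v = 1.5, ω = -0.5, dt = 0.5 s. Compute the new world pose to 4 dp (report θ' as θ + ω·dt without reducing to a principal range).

θ' = 2.6180 + -0.5·0.5 = 2.3680
R = v/ω = 1.5/-0.5 = -3.0000
x' = 3 + -3.0000·(sin 2.3680 − sin 2.6180) = 2.4039
y' = -2 − -3.0000·(cos 2.3680 − cos 2.6180) = -1.5481

(2.4039, -1.5481, 2.3680)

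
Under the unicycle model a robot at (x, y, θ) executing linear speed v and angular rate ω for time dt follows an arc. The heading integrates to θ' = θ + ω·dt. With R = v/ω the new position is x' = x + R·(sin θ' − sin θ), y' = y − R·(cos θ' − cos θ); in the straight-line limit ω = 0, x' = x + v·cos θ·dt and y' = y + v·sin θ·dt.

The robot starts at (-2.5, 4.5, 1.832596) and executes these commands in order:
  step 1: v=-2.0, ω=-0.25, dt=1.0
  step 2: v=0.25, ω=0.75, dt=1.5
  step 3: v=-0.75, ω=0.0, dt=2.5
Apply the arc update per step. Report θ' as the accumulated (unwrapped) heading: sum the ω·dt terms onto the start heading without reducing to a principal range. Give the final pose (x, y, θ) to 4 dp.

(-0.7199, 2.0339, 2.7076)

step 1: θ'=1.5826 (R=8.0000) → pose (-2.2280, 2.5238, 1.5826)
step 2: θ'=2.7076 (R=0.3333) → pose (-2.4211, 2.8223, 2.7076)
step 3: θ'=2.7076 (straight) → pose (-0.7199, 2.0339, 2.7076)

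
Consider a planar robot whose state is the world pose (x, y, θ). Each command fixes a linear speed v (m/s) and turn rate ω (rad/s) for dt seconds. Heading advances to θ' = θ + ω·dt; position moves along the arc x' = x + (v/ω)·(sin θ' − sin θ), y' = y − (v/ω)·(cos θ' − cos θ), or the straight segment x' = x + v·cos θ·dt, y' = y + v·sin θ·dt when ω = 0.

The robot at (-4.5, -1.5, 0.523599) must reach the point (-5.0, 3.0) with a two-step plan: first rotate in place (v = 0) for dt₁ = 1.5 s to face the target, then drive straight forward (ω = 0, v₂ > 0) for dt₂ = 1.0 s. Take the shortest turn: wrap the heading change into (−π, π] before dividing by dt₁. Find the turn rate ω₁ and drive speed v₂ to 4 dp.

heading to target = atan2(3−-1.5, -5−-4.5) = 1.6815
Δθ = wrap(1.6815 − 0.5236) = 1.1579; ω₁ = Δθ/dt₁ = 0.7719
distance = √((-5−-4.5)² + (3−-1.5)²) = 4.5277; v₂ = distance/dt₂ = 4.5277

ω₁ = 0.7719, v₂ = 4.5277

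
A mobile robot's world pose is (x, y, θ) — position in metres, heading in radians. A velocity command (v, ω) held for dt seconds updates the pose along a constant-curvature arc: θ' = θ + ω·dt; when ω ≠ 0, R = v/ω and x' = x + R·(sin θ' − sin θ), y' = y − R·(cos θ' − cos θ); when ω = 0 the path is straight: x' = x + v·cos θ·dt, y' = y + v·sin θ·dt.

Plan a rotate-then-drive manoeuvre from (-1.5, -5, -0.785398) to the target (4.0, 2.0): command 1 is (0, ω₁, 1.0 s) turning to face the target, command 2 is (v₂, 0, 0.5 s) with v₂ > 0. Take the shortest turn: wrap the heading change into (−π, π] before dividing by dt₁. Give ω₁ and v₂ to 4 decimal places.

heading to target = atan2(2−-5, 4−-1.5) = 0.9048
Δθ = wrap(0.9048 − -0.7854) = 1.6902; ω₁ = Δθ/dt₁ = 1.6902
distance = √((4−-1.5)² + (2−-5)²) = 8.9022; v₂ = distance/dt₂ = 17.8045

ω₁ = 1.6902, v₂ = 17.8045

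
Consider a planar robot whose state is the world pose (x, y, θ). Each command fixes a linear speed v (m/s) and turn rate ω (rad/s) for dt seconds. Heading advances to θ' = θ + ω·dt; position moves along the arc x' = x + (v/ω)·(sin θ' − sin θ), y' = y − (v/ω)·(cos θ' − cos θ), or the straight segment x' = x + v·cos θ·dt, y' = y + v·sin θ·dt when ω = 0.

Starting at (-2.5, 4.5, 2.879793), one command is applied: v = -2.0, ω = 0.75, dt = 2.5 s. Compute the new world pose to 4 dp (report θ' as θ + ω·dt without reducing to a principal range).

θ' = 2.8798 + 0.75·2.5 = 4.7548
R = v/ω = -2.0/0.75 = -2.6667
x' = -2.5 + -2.6667·(sin 4.7548 − sin 2.8798) = 0.8545
y' = 4.5 − -2.6667·(cos 4.7548 − cos 2.8798) = 7.1888

(0.8545, 7.1888, 4.7548)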